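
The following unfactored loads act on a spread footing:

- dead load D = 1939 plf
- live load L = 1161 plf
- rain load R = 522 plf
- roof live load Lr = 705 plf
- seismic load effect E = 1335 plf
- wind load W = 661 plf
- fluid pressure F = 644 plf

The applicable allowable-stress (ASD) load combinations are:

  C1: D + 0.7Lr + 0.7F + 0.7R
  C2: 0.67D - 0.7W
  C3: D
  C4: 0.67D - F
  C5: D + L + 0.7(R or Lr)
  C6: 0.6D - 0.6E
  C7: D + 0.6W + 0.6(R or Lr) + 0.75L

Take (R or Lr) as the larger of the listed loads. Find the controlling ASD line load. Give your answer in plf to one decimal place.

(R or Lr) → Lr = 705 plf.
C1: 1.0(1939) + 0.7(705) + 0.7(644) + 0.7(522) = 3248.7
C2: 0.67(1939) - 0.7(661) = 836.4
C3: 1.0(1939) = 1939.0
C4: 0.67(1939) - 1.0(644) = 655.1
C5: 1.0(1939) + 1.0(1161) + 0.7(705) = 3593.5
C6: 0.6(1939) - 0.6(1335) = 362.4
C7: 1.0(1939) + 0.6(661) + 0.6(705) + 0.75(1161) = 3629.4
Maximum is from combination 7.

3629.4 plf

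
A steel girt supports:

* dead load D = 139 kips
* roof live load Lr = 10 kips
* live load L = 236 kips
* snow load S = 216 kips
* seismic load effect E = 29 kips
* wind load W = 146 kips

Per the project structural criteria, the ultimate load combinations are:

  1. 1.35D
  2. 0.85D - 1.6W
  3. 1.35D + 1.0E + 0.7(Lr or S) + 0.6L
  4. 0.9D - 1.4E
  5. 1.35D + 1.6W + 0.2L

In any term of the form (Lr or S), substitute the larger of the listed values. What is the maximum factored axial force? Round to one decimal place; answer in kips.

(Lr or S) → S = 216 kips.
1. 1.35(139) = 187.7
2. 0.85(139) - 1.6(146) = -115.5
3. 1.35(139) + 1.0(29) + 0.7(216) + 0.6(236) = 187.7 + 29.0 + 151.2 + 141.6 = 509.5
4. 0.9(139) - 1.4(29) = 125.1 - 40.6 = 84.5
5. 1.35(139) + 1.6(146) + 0.2(236) = 187.7 + 233.6 + 47.2 = 468.5
Combination 3 governs: P_u = 509.5 kips.

509.5 kips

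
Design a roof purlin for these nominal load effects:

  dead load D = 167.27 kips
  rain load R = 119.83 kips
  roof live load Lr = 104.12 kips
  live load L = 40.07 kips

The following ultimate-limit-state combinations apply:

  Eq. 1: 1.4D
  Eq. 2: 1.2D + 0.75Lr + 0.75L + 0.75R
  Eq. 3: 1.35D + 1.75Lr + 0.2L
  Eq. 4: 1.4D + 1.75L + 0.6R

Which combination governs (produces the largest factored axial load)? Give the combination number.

Eq. 1: 1.4(167.27) = 234.18
Eq. 2: 1.2(167.27) + 0.75(104.12) + 0.75(40.07) + 0.75(119.83) = 398.74
Eq. 3: 1.35(167.27) + 1.75(104.12) + 0.2(40.07) = 416.04
Eq. 4: 1.4(167.27) + 1.75(40.07) + 0.6(119.83) = 234.18 + 70.12 + 71.90 = 376.20
The largest value is 416.04 kips from combination 3.

Combination 3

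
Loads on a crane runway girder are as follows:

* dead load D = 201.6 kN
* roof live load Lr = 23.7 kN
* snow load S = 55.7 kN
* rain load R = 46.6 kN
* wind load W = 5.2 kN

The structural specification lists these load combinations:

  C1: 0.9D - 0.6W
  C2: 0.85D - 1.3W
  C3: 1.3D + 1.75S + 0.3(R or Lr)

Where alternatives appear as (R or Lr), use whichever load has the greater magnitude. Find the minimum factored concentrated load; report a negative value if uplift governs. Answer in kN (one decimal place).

164.6 kN

(R or Lr) → R = 46.6 kN.
C1: 0.9(201.6) - 0.6(5.2) = 181.4 - 3.1 = 178.3
C2: 0.85(201.6) - 1.3(5.2) = 171.4 - 6.8 = 164.6
C3: 1.3(201.6) + 1.75(55.7) + 0.3(46.6) = 373.5
Combination 2 gives the minimum: 164.6 kN.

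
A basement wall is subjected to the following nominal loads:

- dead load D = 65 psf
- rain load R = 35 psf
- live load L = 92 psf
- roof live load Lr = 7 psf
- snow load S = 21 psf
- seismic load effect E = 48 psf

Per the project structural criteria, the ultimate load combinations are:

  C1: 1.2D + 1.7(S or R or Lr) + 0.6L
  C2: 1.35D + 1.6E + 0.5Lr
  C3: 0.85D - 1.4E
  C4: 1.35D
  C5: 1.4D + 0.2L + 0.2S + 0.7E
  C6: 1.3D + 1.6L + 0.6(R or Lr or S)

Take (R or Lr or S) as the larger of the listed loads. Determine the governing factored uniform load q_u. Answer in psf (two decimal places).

252.70 psf

(S or R or Lr) → R = 35 psf; (R or Lr or S) → R = 35 psf.
C1: 1.2(65) + 1.7(35) + 0.6(92) = 192.70
C2: 1.35(65) + 1.6(48) + 0.5(7) = 168.05
C3: 0.85(65) - 1.4(48) = -11.95
C4: 1.35(65) = 87.75
C5: 1.4(65) + 0.2(92) + 0.2(21) + 0.7(48) = 147.20
C6: 1.3(65) + 1.6(92) + 0.6(35) = 252.70
Maximum is from combination 6.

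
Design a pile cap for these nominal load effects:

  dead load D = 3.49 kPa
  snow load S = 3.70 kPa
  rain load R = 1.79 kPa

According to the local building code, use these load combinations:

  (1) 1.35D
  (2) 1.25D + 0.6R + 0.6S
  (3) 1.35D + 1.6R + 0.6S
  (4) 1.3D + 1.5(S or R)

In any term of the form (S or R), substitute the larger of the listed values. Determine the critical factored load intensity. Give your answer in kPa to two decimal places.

10.09 kPa

(S or R) → S = 3.70 kPa.
(1) 1.35(3.49) = 4.71
(2) 1.25(3.49) + 0.6(1.79) + 0.6(3.70) = 7.66
(3) 1.35(3.49) + 1.6(1.79) + 0.6(3.70) = 9.80
(4) 1.3(3.49) + 1.5(3.70) = 4.54 + 5.55 = 10.09
Maximum is from combination 4.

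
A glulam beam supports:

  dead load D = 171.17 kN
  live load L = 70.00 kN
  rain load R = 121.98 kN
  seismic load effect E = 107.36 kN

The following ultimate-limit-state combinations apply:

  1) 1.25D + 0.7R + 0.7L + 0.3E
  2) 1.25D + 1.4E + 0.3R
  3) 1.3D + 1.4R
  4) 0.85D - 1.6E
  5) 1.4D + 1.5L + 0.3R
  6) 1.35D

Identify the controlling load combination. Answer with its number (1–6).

Combination 2

1) 1.25(171.17) + 0.7(121.98) + 0.7(70.00) + 0.3(107.36) = 380.56
2) 1.25(171.17) + 1.4(107.36) + 0.3(121.98) = 400.86
3) 1.3(171.17) + 1.4(121.98) = 393.29
4) 0.85(171.17) - 1.6(107.36) = -26.28
5) 1.4(171.17) + 1.5(70.00) + 0.3(121.98) = 381.23
6) 1.35(171.17) = 231.08
The largest value is 400.86 kN from combination 2.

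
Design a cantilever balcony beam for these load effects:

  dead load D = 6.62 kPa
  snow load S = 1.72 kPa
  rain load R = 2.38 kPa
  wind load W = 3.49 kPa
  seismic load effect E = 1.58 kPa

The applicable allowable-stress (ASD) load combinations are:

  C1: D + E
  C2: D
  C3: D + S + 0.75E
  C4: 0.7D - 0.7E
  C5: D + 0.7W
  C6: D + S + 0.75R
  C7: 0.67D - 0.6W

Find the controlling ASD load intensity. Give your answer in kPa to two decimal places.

C1: 1.0(6.62) + 1.0(1.58) = 8.20
C2: 1.0(6.62) = 6.62
C3: 1.0(6.62) + 1.0(1.72) + 0.75(1.58) = 9.53
C4: 0.7(6.62) - 0.7(1.58) = 3.53
C5: 1.0(6.62) + 0.7(3.49) = 9.06
C6: 1.0(6.62) + 1.0(1.72) + 0.75(2.38) = 10.13
C7: 0.67(6.62) - 0.6(3.49) = 2.34
The controlling combination is 6, giving 10.13 kPa.

10.13 kPa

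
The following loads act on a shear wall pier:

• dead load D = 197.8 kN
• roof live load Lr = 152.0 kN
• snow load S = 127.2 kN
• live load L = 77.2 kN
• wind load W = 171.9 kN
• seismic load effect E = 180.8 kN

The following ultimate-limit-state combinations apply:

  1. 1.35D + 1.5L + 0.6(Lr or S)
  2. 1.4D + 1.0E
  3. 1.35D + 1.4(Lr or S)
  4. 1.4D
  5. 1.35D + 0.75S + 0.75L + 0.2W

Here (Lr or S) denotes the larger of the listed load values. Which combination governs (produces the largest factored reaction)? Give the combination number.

(Lr or S) → Lr = 152.0 kN.
1. 1.35(197.8) + 1.5(77.2) + 0.6(152.0) = 267.0 + 115.8 + 91.2 = 474.0
2. 1.4(197.8) + 1.0(180.8) = 276.9 + 180.8 = 457.7
3. 1.35(197.8) + 1.4(152.0) = 267.0 + 212.8 = 479.8
4. 1.4(197.8) = 276.9
5. 1.35(197.8) + 0.75(127.2) + 0.75(77.2) + 0.2(171.9) = 267.0 + 95.4 + 57.9 + 34.4 = 454.7
The largest value is 479.8 kN from combination 3.

Combination 3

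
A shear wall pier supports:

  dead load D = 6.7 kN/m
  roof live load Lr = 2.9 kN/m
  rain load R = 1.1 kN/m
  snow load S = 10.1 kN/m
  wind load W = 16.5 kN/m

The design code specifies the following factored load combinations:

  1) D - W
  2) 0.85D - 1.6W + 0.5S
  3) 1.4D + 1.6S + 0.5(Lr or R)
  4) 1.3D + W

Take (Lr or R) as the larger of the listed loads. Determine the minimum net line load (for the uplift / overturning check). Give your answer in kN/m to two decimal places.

-15.66 kN/m

(Lr or R) → Lr = 2.9 kN/m.
1) 1.0(6.7) - 1.0(16.5) = 6.70 - 16.50 = -9.80
2) 0.85(6.7) - 1.6(16.5) + 0.5(10.1) = -15.66
3) 1.4(6.7) + 1.6(10.1) + 0.5(2.9) = 9.38 + 16.16 + 1.45 = 26.99
4) 1.3(6.7) + 1.0(16.5) = 8.71 + 16.50 = 25.21
Combination 2 gives the minimum: -15.66 kN/m.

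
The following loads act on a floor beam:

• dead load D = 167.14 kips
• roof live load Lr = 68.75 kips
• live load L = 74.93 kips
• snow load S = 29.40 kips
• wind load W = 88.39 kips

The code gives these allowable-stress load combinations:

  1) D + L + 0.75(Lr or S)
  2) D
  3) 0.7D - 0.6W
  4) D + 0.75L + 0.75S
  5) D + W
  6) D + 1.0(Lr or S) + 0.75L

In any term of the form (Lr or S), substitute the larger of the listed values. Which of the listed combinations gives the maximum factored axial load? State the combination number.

(Lr or S) → Lr = 68.75 kips.
1) 1.0(167.14) + 1.0(74.93) + 0.75(68.75) = 293.63
2) 1.0(167.14) = 167.14
3) 0.7(167.14) - 0.6(88.39) = 63.96
4) 1.0(167.14) + 0.75(74.93) + 0.75(29.40) = 245.39
5) 1.0(167.14) + 1.0(88.39) = 255.53
6) 1.0(167.14) + 1.0(68.75) + 0.75(74.93) = 292.09
The largest value is 293.63 kips from combination 1.

Combination 1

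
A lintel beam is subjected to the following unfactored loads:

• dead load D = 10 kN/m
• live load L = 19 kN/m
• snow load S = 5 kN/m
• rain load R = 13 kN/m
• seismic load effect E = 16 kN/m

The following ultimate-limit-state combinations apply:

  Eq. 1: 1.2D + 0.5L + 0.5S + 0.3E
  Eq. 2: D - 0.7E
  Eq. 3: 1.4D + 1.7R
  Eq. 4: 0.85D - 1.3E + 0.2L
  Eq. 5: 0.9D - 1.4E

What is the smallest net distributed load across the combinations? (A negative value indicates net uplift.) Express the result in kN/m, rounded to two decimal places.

-13.40 kN/m

Eq. 1: 1.2(10) + 0.5(19) + 0.5(5) + 0.3(16) = 28.80
Eq. 2: 1.0(10) - 0.7(16) = -1.20
Eq. 3: 1.4(10) + 1.7(13) = 36.10
Eq. 4: 0.85(10) - 1.3(16) + 0.2(19) = -8.50
Eq. 5: 0.9(10) - 1.4(16) = -13.40
Combination 5 gives the minimum: -13.40 kN/m.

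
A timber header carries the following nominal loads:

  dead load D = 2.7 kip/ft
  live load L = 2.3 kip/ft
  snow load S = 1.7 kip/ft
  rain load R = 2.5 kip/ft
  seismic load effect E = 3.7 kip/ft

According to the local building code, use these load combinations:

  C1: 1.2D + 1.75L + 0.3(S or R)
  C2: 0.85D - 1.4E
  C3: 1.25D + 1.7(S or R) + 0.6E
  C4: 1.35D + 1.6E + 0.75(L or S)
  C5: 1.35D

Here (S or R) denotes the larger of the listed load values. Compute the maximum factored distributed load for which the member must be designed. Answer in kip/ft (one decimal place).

(S or R) → R = 2.5 kip/ft; (L or S) → L = 2.3 kip/ft.
C1: 1.2(2.7) + 1.75(2.3) + 0.3(2.5) = 3.2 + 4.0 + 0.8 = 8.0
C2: 0.85(2.7) - 1.4(3.7) = 2.3 - 5.2 = -2.9
C3: 1.25(2.7) + 1.7(2.5) + 0.6(3.7) = 9.8
C4: 1.35(2.7) + 1.6(3.7) + 0.75(2.3) = 11.3
C5: 1.35(2.7) = 3.6
Combination 4 governs: w_u = 11.3 kip/ft.

11.3 kip/ft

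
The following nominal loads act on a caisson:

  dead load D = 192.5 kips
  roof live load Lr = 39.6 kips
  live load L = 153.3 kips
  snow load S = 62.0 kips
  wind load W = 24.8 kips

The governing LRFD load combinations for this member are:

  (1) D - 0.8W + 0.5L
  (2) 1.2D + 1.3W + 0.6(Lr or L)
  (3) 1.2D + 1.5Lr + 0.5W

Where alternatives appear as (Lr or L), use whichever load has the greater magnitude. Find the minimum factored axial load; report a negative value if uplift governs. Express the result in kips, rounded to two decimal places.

249.31 kips

(Lr or L) → L = 153.3 kips.
(1) 1.0(192.5) - 0.8(24.8) + 0.5(153.3) = 249.31
(2) 1.2(192.5) + 1.3(24.8) + 0.6(153.3) = 355.22
(3) 1.2(192.5) + 1.5(39.6) + 0.5(24.8) = 302.80
Combination 1 gives the minimum: 249.31 kips.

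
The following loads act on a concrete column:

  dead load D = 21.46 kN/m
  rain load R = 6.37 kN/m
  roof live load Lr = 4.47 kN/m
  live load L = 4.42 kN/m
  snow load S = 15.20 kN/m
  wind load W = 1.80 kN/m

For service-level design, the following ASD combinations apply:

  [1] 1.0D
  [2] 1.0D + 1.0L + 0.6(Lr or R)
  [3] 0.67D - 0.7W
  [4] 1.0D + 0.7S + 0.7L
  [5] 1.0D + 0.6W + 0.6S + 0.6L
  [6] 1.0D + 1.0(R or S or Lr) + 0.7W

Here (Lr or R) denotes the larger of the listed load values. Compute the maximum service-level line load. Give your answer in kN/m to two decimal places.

(Lr or R) → R = 6.37 kN/m; (R or S or Lr) → S = 15.20 kN/m.
[1] 1.0(21.46) = 21.46
[2] 1.0(21.46) + 1.0(4.42) + 0.6(6.37) = 21.46 + 4.42 + 3.82 = 29.70
[3] 0.67(21.46) - 0.7(1.80) = 14.38 - 1.26 = 13.12
[4] 1.0(21.46) + 0.7(15.20) + 0.7(4.42) = 21.46 + 10.64 + 3.09 = 35.19
[5] 1.0(21.46) + 0.6(1.80) + 0.6(15.20) + 0.6(4.42) = 21.46 + 1.08 + 9.12 + 2.65 = 34.31
[6] 1.0(21.46) + 1.0(15.20) + 0.7(1.80) = 21.46 + 15.20 + 1.26 = 37.92
Combination 6 governs: w = 37.92 kN/m.

37.92 kN/m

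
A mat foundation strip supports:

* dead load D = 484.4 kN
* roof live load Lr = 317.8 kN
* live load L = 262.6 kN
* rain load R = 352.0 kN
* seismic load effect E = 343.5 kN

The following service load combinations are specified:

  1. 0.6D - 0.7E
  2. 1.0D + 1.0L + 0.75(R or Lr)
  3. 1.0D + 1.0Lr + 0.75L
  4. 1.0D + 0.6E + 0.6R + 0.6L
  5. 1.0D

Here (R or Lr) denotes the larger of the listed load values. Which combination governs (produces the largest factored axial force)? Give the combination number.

Combination 4

(R or Lr) → R = 352.0 kN.
1. 0.6(484.4) - 0.7(343.5) = 50.19
2. 1.0(484.4) + 1.0(262.6) + 0.75(352.0) = 1011.00
3. 1.0(484.4) + 1.0(317.8) + 0.75(262.6) = 999.15
4. 1.0(484.4) + 0.6(343.5) + 0.6(352.0) + 0.6(262.6) = 1059.26
5. 1.0(484.4) = 484.40
The largest value is 1059.26 kN from combination 4.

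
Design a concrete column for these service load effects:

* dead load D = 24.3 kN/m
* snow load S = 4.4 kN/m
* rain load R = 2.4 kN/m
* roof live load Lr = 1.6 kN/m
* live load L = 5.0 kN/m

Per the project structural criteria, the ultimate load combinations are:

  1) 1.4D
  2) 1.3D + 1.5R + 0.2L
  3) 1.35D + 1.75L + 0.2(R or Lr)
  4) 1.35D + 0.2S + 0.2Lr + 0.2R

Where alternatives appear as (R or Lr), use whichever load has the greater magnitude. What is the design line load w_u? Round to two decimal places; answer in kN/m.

42.04 kN/m

(R or Lr) → R = 2.4 kN/m.
1) 1.4(24.3) = 34.02
2) 1.3(24.3) + 1.5(2.4) + 0.2(5.0) = 36.19
3) 1.35(24.3) + 1.75(5.0) + 0.2(2.4) = 42.04
4) 1.35(24.3) + 0.2(4.4) + 0.2(1.6) + 0.2(2.4) = 34.49
The controlling combination is 3, giving 42.04 kN/m.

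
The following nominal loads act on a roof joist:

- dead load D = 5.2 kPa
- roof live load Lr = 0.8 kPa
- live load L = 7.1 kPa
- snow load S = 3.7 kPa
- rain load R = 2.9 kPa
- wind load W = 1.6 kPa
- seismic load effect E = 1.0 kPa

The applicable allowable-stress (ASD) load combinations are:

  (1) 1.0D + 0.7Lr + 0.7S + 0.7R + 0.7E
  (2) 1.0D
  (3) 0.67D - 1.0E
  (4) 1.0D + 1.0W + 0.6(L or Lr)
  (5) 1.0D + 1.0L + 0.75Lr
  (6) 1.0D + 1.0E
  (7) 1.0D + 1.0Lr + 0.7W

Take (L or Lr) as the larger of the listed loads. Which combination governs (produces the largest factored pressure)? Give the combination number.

(L or Lr) → L = 7.1 kPa.
(1) 1.0(5.2) + 0.7(0.8) + 0.7(3.7) + 0.7(2.9) + 0.7(1.0) = 5.2 + 0.6 + 2.6 + 2.0 + 0.7 = 11.1
(2) 1.0(5.2) = 5.2
(3) 0.67(5.2) - 1.0(1.0) = 3.5 - 1.0 = 2.5
(4) 1.0(5.2) + 1.0(1.6) + 0.6(7.1) = 5.2 + 1.6 + 4.3 = 11.1
(5) 1.0(5.2) + 1.0(7.1) + 0.75(0.8) = 5.2 + 7.1 + 0.6 = 12.9
(6) 1.0(5.2) + 1.0(1.0) = 5.2 + 1.0 = 6.2
(7) 1.0(5.2) + 1.0(0.8) + 0.7(1.6) = 5.2 + 0.8 + 1.1 = 7.1
The largest value is 12.9 kPa from combination 5.

Combination 5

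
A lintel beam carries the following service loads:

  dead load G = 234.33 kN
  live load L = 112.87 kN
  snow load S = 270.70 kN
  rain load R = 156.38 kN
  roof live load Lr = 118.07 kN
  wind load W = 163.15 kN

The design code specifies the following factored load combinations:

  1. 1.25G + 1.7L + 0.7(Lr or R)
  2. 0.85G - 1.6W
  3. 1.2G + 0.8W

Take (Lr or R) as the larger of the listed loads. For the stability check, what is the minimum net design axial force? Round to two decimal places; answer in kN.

-61.86 kN

(Lr or R) → R = 156.38 kN.
1. 1.25(234.33) + 1.7(112.87) + 0.7(156.38) = 594.26
2. 0.85(234.33) - 1.6(163.15) = -61.86
3. 1.2(234.33) + 0.8(163.15) = 411.72
Combination 2 gives the minimum: -61.86 kN.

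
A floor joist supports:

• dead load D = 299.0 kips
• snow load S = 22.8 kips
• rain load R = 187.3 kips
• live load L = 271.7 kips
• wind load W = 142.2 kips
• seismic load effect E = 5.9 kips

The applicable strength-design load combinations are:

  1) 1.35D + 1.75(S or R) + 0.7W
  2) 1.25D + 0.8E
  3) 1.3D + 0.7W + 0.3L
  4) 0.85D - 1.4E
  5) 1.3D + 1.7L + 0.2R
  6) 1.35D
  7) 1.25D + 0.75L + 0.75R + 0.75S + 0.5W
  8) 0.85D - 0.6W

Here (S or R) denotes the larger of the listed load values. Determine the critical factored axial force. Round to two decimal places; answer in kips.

(S or R) → R = 187.3 kips.
1) 1.35(299.0) + 1.75(187.3) + 0.7(142.2) = 403.65 + 327.78 + 99.54 = 830.97
2) 1.25(299.0) + 0.8(5.9) = 373.75 + 4.72 = 378.47
3) 1.3(299.0) + 0.7(142.2) + 0.3(271.7) = 388.70 + 99.54 + 81.51 = 569.75
4) 0.85(299.0) - 1.4(5.9) = 254.15 - 8.26 = 245.89
5) 1.3(299.0) + 1.7(271.7) + 0.2(187.3) = 388.70 + 461.89 + 37.46 = 888.05
6) 1.35(299.0) = 403.65
7) 1.25(299.0) + 0.75(271.7) + 0.75(187.3) + 0.75(22.8) + 0.5(142.2) = 806.20
8) 0.85(299.0) - 0.6(142.2) = 254.15 - 85.32 = 168.83
Maximum is from combination 5.

888.05 kips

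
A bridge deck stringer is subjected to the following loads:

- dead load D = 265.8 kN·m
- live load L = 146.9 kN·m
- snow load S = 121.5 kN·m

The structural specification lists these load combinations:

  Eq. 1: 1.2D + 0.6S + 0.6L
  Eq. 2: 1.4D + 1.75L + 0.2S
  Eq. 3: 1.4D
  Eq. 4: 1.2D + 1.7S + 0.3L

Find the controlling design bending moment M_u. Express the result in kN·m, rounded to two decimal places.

Eq. 1: 1.2(265.8) + 0.6(121.5) + 0.6(146.9) = 480.00
Eq. 2: 1.4(265.8) + 1.75(146.9) + 0.2(121.5) = 653.50
Eq. 3: 1.4(265.8) = 372.12
Eq. 4: 1.2(265.8) + 1.7(121.5) + 0.3(146.9) = 569.58
Maximum is from combination 2.

653.50 kN·m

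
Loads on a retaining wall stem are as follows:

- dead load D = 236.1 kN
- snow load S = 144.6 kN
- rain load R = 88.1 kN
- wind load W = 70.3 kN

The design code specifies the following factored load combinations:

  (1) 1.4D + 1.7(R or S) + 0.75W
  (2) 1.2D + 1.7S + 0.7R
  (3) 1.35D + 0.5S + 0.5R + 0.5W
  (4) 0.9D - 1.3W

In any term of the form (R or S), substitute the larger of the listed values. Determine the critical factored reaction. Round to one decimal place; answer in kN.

629.1 kN

(R or S) → S = 144.6 kN.
(1) 1.4(236.1) + 1.7(144.6) + 0.75(70.3) = 629.1
(2) 1.2(236.1) + 1.7(144.6) + 0.7(88.1) = 590.8
(3) 1.35(236.1) + 0.5(144.6) + 0.5(88.1) + 0.5(70.3) = 470.2
(4) 0.9(236.1) - 1.3(70.3) = 121.1
Combination 1 governs: V_u = 629.1 kN.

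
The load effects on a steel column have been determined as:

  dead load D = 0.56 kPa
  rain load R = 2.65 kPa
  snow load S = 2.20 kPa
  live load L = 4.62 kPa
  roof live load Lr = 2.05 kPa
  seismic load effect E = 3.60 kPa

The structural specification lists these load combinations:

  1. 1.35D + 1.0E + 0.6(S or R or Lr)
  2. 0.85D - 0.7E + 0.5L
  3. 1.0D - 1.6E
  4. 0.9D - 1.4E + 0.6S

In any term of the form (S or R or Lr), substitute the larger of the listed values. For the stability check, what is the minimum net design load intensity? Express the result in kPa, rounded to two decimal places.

-5.20 kPa

(S or R or Lr) → R = 2.65 kPa.
1. 1.35(0.56) + 1.0(3.60) + 0.6(2.65) = 5.95
2. 0.85(0.56) - 0.7(3.60) + 0.5(4.62) = 0.27
3. 1.0(0.56) - 1.6(3.60) = -5.20
4. 0.9(0.56) - 1.4(3.60) + 0.6(2.20) = -3.22
Combination 3 gives the minimum: -5.20 kPa.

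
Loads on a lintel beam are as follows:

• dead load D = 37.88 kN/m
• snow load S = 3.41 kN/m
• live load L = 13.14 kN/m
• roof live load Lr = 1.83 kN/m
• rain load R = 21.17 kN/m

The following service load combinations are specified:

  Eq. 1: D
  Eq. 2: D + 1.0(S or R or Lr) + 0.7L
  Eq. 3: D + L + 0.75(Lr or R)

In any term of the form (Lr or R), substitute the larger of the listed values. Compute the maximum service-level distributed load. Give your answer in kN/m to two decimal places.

68.25 kN/m

(S or R or Lr) → R = 21.17 kN/m; (Lr or R) → R = 21.17 kN/m.
Eq. 1: 1.0(37.88) = 37.88
Eq. 2: 1.0(37.88) + 1.0(21.17) + 0.7(13.14) = 37.88 + 21.17 + 9.20 = 68.25
Eq. 3: 1.0(37.88) + 1.0(13.14) + 0.75(21.17) = 37.88 + 13.14 + 15.88 = 66.90
Combination 2 governs: w = 68.25 kN/m.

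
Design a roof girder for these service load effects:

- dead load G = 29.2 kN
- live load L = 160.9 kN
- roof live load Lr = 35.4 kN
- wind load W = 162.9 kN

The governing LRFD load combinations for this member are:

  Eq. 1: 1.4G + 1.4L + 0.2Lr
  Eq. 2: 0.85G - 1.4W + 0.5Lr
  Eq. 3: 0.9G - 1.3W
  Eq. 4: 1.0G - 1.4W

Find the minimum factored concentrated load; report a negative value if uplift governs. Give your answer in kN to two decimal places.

-198.86 kN

Eq. 1: 1.4(29.2) + 1.4(160.9) + 0.2(35.4) = 40.88 + 225.26 + 7.08 = 273.22
Eq. 2: 0.85(29.2) - 1.4(162.9) + 0.5(35.4) = 24.82 - 228.06 + 17.70 = -185.54
Eq. 3: 0.9(29.2) - 1.3(162.9) = 26.28 - 211.77 = -185.49
Eq. 4: 1.0(29.2) - 1.4(162.9) = 29.20 - 228.06 = -198.86
Combination 4 gives the minimum: -198.86 kN.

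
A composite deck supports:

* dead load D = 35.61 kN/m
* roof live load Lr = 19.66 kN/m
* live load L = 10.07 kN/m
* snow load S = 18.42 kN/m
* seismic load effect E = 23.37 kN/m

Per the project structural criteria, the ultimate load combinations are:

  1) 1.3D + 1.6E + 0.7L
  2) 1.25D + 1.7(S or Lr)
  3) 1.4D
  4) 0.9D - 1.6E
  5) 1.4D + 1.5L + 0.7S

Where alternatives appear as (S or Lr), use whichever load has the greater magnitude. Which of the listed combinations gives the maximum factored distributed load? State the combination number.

(S or Lr) → Lr = 19.66 kN/m.
1) 1.3(35.61) + 1.6(23.37) + 0.7(10.07) = 46.29 + 37.39 + 7.05 = 90.73
2) 1.25(35.61) + 1.7(19.66) = 44.51 + 33.42 = 77.93
3) 1.4(35.61) = 49.85
4) 0.9(35.61) - 1.6(23.37) = 32.05 - 37.39 = -5.34
5) 1.4(35.61) + 1.5(10.07) + 0.7(18.42) = 49.85 + 15.11 + 12.89 = 77.85
The largest value is 90.73 kN/m from combination 1.

Combination 1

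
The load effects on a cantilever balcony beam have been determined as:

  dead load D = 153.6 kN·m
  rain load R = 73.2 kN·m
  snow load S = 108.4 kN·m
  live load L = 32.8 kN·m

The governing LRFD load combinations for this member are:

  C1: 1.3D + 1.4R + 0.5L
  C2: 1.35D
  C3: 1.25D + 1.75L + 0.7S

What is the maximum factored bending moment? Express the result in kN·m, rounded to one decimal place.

325.3 kN·m

C1: 1.3(153.6) + 1.4(73.2) + 0.5(32.8) = 199.7 + 102.5 + 16.4 = 318.6
C2: 1.35(153.6) = 207.4
C3: 1.25(153.6) + 1.75(32.8) + 0.7(108.4) = 192.0 + 57.4 + 75.9 = 325.3
Maximum is from combination 3.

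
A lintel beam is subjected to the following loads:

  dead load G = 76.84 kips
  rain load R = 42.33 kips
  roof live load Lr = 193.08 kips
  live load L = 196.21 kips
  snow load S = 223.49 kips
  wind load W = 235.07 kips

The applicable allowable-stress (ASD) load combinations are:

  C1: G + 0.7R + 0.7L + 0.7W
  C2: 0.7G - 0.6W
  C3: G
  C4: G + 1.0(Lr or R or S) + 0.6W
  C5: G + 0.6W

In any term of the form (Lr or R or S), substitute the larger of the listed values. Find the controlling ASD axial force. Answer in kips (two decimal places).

441.37 kips

(Lr or R or S) → S = 223.49 kips.
C1: 1.0(76.84) + 0.7(42.33) + 0.7(196.21) + 0.7(235.07) = 408.37
C2: 0.7(76.84) - 0.6(235.07) = -87.25
C3: 1.0(76.84) = 76.84
C4: 1.0(76.84) + 1.0(223.49) + 0.6(235.07) = 441.37
C5: 1.0(76.84) + 0.6(235.07) = 217.88
Maximum is from combination 4.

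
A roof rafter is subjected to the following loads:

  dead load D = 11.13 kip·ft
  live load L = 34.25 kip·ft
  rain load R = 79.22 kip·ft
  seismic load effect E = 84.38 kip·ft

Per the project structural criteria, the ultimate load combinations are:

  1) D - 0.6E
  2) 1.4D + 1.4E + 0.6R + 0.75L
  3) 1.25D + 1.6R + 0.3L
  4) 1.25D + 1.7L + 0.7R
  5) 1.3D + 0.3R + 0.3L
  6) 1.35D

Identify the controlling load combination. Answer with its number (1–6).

Combination 2

1) 1.0(11.13) - 0.6(84.38) = 11.13 - 50.63 = -39.50
2) 1.4(11.13) + 1.4(84.38) + 0.6(79.22) + 0.75(34.25) = 15.58 + 118.13 + 47.53 + 25.69 = 206.93
3) 1.25(11.13) + 1.6(79.22) + 0.3(34.25) = 13.91 + 126.75 + 10.28 = 150.94
4) 1.25(11.13) + 1.7(34.25) + 0.7(79.22) = 13.91 + 58.23 + 55.45 = 127.59
5) 1.3(11.13) + 0.3(79.22) + 0.3(34.25) = 48.51
6) 1.35(11.13) = 15.03
The largest value is 206.93 kip·ft from combination 2.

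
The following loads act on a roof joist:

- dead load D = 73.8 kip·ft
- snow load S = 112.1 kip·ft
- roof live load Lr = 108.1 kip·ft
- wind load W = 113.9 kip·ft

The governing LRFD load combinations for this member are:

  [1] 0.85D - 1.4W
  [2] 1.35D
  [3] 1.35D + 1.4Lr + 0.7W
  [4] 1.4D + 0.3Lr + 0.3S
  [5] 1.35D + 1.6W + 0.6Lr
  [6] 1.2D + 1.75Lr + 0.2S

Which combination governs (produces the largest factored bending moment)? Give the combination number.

Combination 5

[1] 0.85(73.8) - 1.4(113.9) = -96.7
[2] 1.35(73.8) = 99.6
[3] 1.35(73.8) + 1.4(108.1) + 0.7(113.9) = 330.7
[4] 1.4(73.8) + 0.3(108.1) + 0.3(112.1) = 169.4
[5] 1.35(73.8) + 1.6(113.9) + 0.6(108.1) = 99.6 + 182.2 + 64.9 = 346.7
[6] 1.2(73.8) + 1.75(108.1) + 0.2(112.1) = 88.6 + 189.2 + 22.4 = 300.2
The largest value is 346.7 kip·ft from combination 5.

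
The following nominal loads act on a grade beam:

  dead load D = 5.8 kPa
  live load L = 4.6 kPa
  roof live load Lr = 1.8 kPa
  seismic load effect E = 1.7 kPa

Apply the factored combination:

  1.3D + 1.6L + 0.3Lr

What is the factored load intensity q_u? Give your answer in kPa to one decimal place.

1.3(5.8) + 1.6(4.6) + 0.3(1.8) = 7.5 + 7.4 + 0.5 = 15.4
q_u = 15.4 kPa.

15.4 kPa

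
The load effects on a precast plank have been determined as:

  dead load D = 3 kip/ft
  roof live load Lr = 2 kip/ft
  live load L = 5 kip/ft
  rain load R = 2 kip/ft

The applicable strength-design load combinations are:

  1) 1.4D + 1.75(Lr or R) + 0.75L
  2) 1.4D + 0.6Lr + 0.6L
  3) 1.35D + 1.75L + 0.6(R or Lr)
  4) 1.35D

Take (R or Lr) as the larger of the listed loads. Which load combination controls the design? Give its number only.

Combination 3

(Lr or R) → Lr = 2 kip/ft; (R or Lr) → R = 2 kip/ft.
1) 1.4(3) + 1.75(2) + 0.75(5) = 11.45
2) 1.4(3) + 0.6(2) + 0.6(5) = 8.40
3) 1.35(3) + 1.75(5) + 0.6(2) = 14.00
4) 1.35(3) = 4.05
The largest value is 14.00 kip/ft from combination 3.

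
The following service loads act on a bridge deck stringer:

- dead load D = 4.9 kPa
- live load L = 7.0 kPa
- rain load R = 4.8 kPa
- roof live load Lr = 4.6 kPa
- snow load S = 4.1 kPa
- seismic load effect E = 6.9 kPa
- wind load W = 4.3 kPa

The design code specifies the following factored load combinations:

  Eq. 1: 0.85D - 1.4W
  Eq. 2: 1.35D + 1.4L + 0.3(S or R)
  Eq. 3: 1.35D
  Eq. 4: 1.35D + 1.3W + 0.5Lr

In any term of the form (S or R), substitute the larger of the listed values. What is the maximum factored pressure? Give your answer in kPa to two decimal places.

17.86 kPa

(S or R) → R = 4.8 kPa.
Eq. 1: 0.85(4.9) - 1.4(4.3) = -1.86
Eq. 2: 1.35(4.9) + 1.4(7.0) + 0.3(4.8) = 6.62 + 9.80 + 1.44 = 17.86
Eq. 3: 1.35(4.9) = 6.62
Eq. 4: 1.35(4.9) + 1.3(4.3) + 0.5(4.6) = 6.62 + 5.59 + 2.30 = 14.51
Maximum is from combination 2.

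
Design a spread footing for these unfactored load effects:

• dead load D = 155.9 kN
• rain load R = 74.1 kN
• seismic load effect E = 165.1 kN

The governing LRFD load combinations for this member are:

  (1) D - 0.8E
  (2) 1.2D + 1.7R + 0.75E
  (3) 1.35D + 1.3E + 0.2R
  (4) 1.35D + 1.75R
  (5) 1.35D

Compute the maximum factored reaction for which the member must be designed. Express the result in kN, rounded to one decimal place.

439.9 kN

(1) 1.0(155.9) - 0.8(165.1) = 23.8
(2) 1.2(155.9) + 1.7(74.1) + 0.75(165.1) = 436.9
(3) 1.35(155.9) + 1.3(165.1) + 0.2(74.1) = 439.9
(4) 1.35(155.9) + 1.75(74.1) = 340.1
(5) 1.35(155.9) = 210.5
Maximum is from combination 3.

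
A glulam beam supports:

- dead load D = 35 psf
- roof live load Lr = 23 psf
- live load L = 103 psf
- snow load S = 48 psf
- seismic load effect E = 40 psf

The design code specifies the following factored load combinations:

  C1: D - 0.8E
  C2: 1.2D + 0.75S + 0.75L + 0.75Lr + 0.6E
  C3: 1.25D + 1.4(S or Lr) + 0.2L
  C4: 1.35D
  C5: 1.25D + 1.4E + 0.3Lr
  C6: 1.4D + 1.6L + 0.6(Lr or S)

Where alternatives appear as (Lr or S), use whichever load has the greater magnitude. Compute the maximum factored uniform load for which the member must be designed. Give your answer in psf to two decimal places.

242.60 psf

(S or Lr) → S = 48 psf; (Lr or S) → S = 48 psf.
C1: 1.0(35) - 0.8(40) = 35.00 - 32.00 = 3.00
C2: 1.2(35) + 0.75(48) + 0.75(103) + 0.75(23) + 0.6(40) = 42.00 + 36.00 + 77.25 + 17.25 + 24.00 = 196.50
C3: 1.25(35) + 1.4(48) + 0.2(103) = 43.75 + 67.20 + 20.60 = 131.55
C4: 1.35(35) = 47.25
C5: 1.25(35) + 1.4(40) + 0.3(23) = 43.75 + 56.00 + 6.90 = 106.65
C6: 1.4(35) + 1.6(103) + 0.6(48) = 49.00 + 164.80 + 28.80 = 242.60
Maximum is from combination 6.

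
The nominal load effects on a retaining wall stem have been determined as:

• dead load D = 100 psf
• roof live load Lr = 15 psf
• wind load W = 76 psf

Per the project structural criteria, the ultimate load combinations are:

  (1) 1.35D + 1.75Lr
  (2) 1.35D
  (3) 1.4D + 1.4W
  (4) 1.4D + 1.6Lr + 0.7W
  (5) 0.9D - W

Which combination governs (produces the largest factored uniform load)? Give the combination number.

Combination 3

(1) 1.35(100) + 1.75(15) = 135.0 + 26.3 = 161.3
(2) 1.35(100) = 135.0
(3) 1.4(100) + 1.4(76) = 140.0 + 106.4 = 246.4
(4) 1.4(100) + 1.6(15) + 0.7(76) = 140.0 + 24.0 + 53.2 = 217.2
(5) 0.9(100) - 1.0(76) = 90.0 - 76.0 = 14.0
The largest value is 246.4 psf from combination 3.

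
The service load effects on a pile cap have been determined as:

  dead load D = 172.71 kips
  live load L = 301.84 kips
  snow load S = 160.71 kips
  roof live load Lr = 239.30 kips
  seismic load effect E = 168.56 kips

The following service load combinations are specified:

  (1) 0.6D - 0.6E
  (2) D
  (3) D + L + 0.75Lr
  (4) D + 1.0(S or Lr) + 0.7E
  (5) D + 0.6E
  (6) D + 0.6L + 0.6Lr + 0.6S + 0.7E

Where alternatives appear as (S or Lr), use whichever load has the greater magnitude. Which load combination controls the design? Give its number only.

(S or Lr) → Lr = 239.30 kips.
(1) 0.6(172.71) - 0.6(168.56) = 103.63 - 101.14 = 2.49
(2) 1.0(172.71) = 172.71
(3) 1.0(172.71) + 1.0(301.84) + 0.75(239.30) = 172.71 + 301.84 + 179.48 = 654.03
(4) 1.0(172.71) + 1.0(239.30) + 0.7(168.56) = 172.71 + 239.30 + 117.99 = 530.00
(5) 1.0(172.71) + 0.6(168.56) = 172.71 + 101.14 = 273.85
(6) 1.0(172.71) + 0.6(301.84) + 0.6(239.30) + 0.6(160.71) + 0.7(168.56) = 172.71 + 181.10 + 143.58 + 96.43 + 117.99 = 711.81
The largest value is 711.81 kips from combination 6.

Combination 6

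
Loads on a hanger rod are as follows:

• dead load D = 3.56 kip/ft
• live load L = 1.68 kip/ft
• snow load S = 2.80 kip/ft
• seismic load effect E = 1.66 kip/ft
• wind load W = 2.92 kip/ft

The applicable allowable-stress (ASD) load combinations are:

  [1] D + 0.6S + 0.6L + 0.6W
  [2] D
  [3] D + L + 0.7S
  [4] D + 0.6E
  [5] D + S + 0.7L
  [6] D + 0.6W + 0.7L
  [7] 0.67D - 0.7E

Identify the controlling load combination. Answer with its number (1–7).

[1] 1.0(3.56) + 0.6(2.80) + 0.6(1.68) + 0.6(2.92) = 8.00
[2] 1.0(3.56) = 3.56
[3] 1.0(3.56) + 1.0(1.68) + 0.7(2.80) = 7.20
[4] 1.0(3.56) + 0.6(1.66) = 4.56
[5] 1.0(3.56) + 1.0(2.80) + 0.7(1.68) = 7.54
[6] 1.0(3.56) + 0.6(2.92) + 0.7(1.68) = 6.49
[7] 0.67(3.56) - 0.7(1.66) = 1.22
The largest value is 8.00 kip/ft from combination 1.

Combination 1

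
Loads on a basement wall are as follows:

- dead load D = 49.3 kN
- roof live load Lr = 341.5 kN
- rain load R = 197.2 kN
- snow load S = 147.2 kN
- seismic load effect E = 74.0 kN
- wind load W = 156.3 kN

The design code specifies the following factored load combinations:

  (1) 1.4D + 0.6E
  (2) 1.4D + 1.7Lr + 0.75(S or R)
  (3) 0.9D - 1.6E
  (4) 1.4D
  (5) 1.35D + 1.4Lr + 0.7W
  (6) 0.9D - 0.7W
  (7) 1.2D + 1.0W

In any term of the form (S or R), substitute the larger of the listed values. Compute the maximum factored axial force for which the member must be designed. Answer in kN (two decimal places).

(S or R) → R = 197.2 kN.
(1) 1.4(49.3) + 0.6(74.0) = 113.42
(2) 1.4(49.3) + 1.7(341.5) + 0.75(197.2) = 797.47
(3) 0.9(49.3) - 1.6(74.0) = -74.03
(4) 1.4(49.3) = 69.02
(5) 1.35(49.3) + 1.4(341.5) + 0.7(156.3) = 654.07
(6) 0.9(49.3) - 0.7(156.3) = -65.04
(7) 1.2(49.3) + 1.0(156.3) = 215.46
The controlling combination is 2, giving 797.47 kN.

797.47 kN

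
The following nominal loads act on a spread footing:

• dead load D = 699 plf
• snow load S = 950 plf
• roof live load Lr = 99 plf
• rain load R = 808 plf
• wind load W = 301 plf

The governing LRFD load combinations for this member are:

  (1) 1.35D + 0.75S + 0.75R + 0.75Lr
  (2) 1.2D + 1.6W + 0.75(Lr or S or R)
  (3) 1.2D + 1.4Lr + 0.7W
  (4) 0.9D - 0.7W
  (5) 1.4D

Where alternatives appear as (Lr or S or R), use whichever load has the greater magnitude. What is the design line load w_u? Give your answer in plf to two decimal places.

(Lr or S or R) → S = 950 plf.
(1) 1.35(699) + 0.75(950) + 0.75(808) + 0.75(99) = 943.65 + 712.50 + 606.00 + 74.25 = 2336.40
(2) 1.2(699) + 1.6(301) + 0.75(950) = 838.80 + 481.60 + 712.50 = 2032.90
(3) 1.2(699) + 1.4(99) + 0.7(301) = 838.80 + 138.60 + 210.70 = 1188.10
(4) 0.9(699) - 0.7(301) = 629.10 - 210.70 = 418.40
(5) 1.4(699) = 978.60
The controlling combination is 1, giving 2336.40 plf.

2336.40 plf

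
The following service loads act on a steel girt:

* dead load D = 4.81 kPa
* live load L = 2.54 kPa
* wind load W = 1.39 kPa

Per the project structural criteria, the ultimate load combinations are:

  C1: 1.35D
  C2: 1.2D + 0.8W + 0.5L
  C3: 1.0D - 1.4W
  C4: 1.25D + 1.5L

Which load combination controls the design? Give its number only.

C1: 1.35(4.81) = 6.49
C2: 1.2(4.81) + 0.8(1.39) + 0.5(2.54) = 8.15
C3: 1.0(4.81) - 1.4(1.39) = 2.86
C4: 1.25(4.81) + 1.5(2.54) = 9.82
The largest value is 9.82 kPa from combination 4.

Combination 4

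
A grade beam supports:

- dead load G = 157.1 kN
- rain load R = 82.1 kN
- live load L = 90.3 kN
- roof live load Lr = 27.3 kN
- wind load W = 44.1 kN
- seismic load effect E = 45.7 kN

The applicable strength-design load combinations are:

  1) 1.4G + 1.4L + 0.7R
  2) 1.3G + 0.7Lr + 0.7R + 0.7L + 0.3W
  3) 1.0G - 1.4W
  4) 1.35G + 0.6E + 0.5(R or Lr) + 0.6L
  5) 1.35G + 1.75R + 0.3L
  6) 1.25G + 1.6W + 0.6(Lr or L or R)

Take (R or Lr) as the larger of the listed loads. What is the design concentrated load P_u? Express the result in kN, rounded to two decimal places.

(R or Lr) → R = 82.1 kN; (Lr or L or R) → L = 90.3 kN.
1) 1.4(157.1) + 1.4(90.3) + 0.7(82.1) = 219.94 + 126.42 + 57.47 = 403.83
2) 1.3(157.1) + 0.7(27.3) + 0.7(82.1) + 0.7(90.3) + 0.3(44.1) = 204.23 + 19.11 + 57.47 + 63.21 + 13.23 = 357.25
3) 1.0(157.1) - 1.4(44.1) = 157.10 - 61.74 = 95.36
4) 1.35(157.1) + 0.6(45.7) + 0.5(82.1) + 0.6(90.3) = 212.09 + 27.42 + 41.05 + 54.18 = 334.74
5) 1.35(157.1) + 1.75(82.1) + 0.3(90.3) = 382.85
6) 1.25(157.1) + 1.6(44.1) + 0.6(90.3) = 196.38 + 70.56 + 54.18 = 321.12
The controlling combination is 1, giving 403.83 kN.

403.83 kN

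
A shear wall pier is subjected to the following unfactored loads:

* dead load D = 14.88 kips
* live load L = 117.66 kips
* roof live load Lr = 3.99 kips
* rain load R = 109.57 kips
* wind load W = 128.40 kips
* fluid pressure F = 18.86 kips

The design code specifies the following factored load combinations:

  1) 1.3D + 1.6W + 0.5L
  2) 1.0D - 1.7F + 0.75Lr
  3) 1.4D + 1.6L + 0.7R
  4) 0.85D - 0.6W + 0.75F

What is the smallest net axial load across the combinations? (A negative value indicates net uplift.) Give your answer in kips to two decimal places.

-50.25 kips

1) 1.3(14.88) + 1.6(128.40) + 0.5(117.66) = 19.34 + 205.44 + 58.83 = 283.61
2) 1.0(14.88) - 1.7(18.86) + 0.75(3.99) = 14.88 - 32.06 + 2.99 = -14.19
3) 1.4(14.88) + 1.6(117.66) + 0.7(109.57) = 20.83 + 188.26 + 76.70 = 285.79
4) 0.85(14.88) - 0.6(128.40) + 0.75(18.86) = -50.25
Combination 4 gives the minimum: -50.25 kips.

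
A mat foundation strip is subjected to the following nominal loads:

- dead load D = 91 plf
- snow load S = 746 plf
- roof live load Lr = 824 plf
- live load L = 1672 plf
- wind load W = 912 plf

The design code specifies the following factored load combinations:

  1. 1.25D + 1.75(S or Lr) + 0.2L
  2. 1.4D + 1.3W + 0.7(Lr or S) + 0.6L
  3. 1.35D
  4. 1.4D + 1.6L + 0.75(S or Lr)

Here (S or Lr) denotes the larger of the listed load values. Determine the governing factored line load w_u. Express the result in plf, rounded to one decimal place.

(S or Lr) → Lr = 824 plf; (Lr or S) → Lr = 824 plf.
1. 1.25(91) + 1.75(824) + 0.2(1672) = 113.8 + 1442.0 + 334.4 = 1890.2
2. 1.4(91) + 1.3(912) + 0.7(824) + 0.6(1672) = 127.4 + 1185.6 + 576.8 + 1003.2 = 2893.0
3. 1.35(91) = 122.9
4. 1.4(91) + 1.6(1672) + 0.75(824) = 127.4 + 2675.2 + 618.0 = 3420.6
The controlling combination is 4, giving 3420.6 plf.

3420.6 plf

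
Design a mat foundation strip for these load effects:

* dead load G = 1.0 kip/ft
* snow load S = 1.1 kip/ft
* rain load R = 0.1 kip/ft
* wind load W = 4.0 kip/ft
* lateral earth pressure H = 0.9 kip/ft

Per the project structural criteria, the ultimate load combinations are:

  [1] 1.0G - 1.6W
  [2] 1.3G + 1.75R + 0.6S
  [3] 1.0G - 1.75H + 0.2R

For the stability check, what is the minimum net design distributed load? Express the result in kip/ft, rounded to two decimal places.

[1] 1.0(1.0) - 1.6(4.0) = 1.00 - 6.40 = -5.40
[2] 1.3(1.0) + 1.75(0.1) + 0.6(1.1) = 1.30 + 0.18 + 0.66 = 2.14
[3] 1.0(1.0) - 1.75(0.9) + 0.2(0.1) = 1.00 - 1.58 + 0.02 = -0.56
Combination 1 gives the minimum: -5.40 kip/ft.

-5.40 kip/ft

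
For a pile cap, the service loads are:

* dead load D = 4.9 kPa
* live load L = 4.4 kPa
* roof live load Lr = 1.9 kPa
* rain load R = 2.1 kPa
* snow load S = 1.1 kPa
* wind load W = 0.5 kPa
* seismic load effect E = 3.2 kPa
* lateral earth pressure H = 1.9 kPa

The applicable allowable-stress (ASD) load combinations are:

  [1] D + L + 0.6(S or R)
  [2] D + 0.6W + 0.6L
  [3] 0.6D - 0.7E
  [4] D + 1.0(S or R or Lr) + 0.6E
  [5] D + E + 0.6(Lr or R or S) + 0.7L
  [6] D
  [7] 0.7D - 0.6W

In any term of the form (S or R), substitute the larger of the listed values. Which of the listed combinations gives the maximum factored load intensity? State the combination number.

(S or R) → R = 2.1 kPa; (S or R or Lr) → R = 2.1 kPa; (Lr or R or S) → R = 2.1 kPa.
[1] 1.0(4.9) + 1.0(4.4) + 0.6(2.1) = 10.56
[2] 1.0(4.9) + 0.6(0.5) + 0.6(4.4) = 7.84
[3] 0.6(4.9) - 0.7(3.2) = 0.70
[4] 1.0(4.9) + 1.0(2.1) + 0.6(3.2) = 8.92
[5] 1.0(4.9) + 1.0(3.2) + 0.6(2.1) + 0.7(4.4) = 12.44
[6] 1.0(4.9) = 4.90
[7] 0.7(4.9) - 0.6(0.5) = 3.13
The largest value is 12.44 kPa from combination 5.

Combination 5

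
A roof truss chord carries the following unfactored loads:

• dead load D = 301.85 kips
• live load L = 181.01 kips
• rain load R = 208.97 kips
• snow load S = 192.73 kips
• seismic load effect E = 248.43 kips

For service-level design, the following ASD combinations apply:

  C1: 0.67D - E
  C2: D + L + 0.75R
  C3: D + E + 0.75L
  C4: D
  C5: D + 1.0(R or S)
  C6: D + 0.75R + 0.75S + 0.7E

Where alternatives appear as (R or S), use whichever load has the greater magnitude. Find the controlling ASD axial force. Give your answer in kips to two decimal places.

777.03 kips

(R or S) → R = 208.97 kips.
C1: 0.67(301.85) - 1.0(248.43) = -46.19
C2: 1.0(301.85) + 1.0(181.01) + 0.75(208.97) = 639.59
C3: 1.0(301.85) + 1.0(248.43) + 0.75(181.01) = 686.04
C4: 1.0(301.85) = 301.85
C5: 1.0(301.85) + 1.0(208.97) = 510.82
C6: 1.0(301.85) + 0.75(208.97) + 0.75(192.73) + 0.7(248.43) = 777.03
Maximum is from combination 6.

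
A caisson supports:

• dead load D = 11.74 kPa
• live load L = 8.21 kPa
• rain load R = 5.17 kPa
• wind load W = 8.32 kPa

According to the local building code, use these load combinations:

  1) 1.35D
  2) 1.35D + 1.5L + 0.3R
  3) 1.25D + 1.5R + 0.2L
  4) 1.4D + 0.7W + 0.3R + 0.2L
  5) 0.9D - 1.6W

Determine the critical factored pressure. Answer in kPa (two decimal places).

29.72 kPa

1) 1.35(11.74) = 15.85
2) 1.35(11.74) + 1.5(8.21) + 0.3(5.17) = 15.85 + 12.32 + 1.55 = 29.72
3) 1.25(11.74) + 1.5(5.17) + 0.2(8.21) = 24.07
4) 1.4(11.74) + 0.7(8.32) + 0.3(5.17) + 0.2(8.21) = 16.44 + 5.82 + 1.55 + 1.64 = 25.45
5) 0.9(11.74) - 1.6(8.32) = -2.75
Maximum is from combination 2.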